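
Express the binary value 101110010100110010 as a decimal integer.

Sum of powers of 2 for each 1-bit:
2^1 + 2^4 + 2^5 + 2^8 + 2^10 + 2^13 + 2^14 + 2^15 + 2^17
= 2 + 16 + 32 + 256 + 1024 + 8192 + 16384 + 32768 + 131072
= 189746



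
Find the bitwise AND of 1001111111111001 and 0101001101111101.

AND: 1 only when both bits are 1
  1001111111111001
& 0101001101111101
------------------
  0001001101111001
Decimal: 40953 & 21373 = 4985



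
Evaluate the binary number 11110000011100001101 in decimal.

Sum of powers of 2 for each 1-bit:
2^0 + 2^2 + 2^3 + 2^8 + 2^9 + 2^10 + 2^16 + 2^17 + 2^18 + 2^19
= 1 + 4 + 8 + 256 + 512 + 1024 + 65536 + 131072 + 262144 + 524288
= 984845



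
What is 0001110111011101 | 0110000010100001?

OR: 1 when either bit is 1
  0001110111011101
| 0110000010100001
------------------
  0111110111111101
Decimal: 7645 | 24737 = 32253



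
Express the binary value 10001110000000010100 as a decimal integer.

Sum of powers of 2 for each 1-bit:
2^2 + 2^4 + 2^13 + 2^14 + 2^15 + 2^19
= 4 + 16 + 8192 + 16384 + 32768 + 524288
= 581652



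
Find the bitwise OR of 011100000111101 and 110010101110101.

OR: 1 when either bit is 1
  011100000111101
| 110010101110101
-----------------
  111110101111101
Decimal: 14397 | 25973 = 32125



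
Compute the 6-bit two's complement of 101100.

Original (sign bit 1, negative): 101100
Step 1 - Invert all bits: 010011
Step 2 - Add 1: 010100
Verification: 101100 + 010100 = 1000000; discarding the end carry (carry out of the top bit) leaves the 6-bit value 000000, as required for x + (-x)



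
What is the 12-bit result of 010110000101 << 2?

Original: 010110000101 (decimal 1413)
Shift left by 2 positions
Append 2 zeros on the right and drop the 2 high bits that overflow the 12-bit width
Result: 011000010100 (decimal 1556)
Equivalent: 1413 << 2 = 1413 × 2^2 = 5652, truncated to 12 bits = 1556



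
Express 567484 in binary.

Using repeated division by 2:
567484 ÷ 2 = 283742 remainder 0
283742 ÷ 2 = 141871 remainder 0
141871 ÷ 2 = 70935 remainder 1
70935 ÷ 2 = 35467 remainder 1
35467 ÷ 2 = 17733 remainder 1
17733 ÷ 2 = 8866 remainder 1
8866 ÷ 2 = 4433 remainder 0
4433 ÷ 2 = 2216 remainder 1
2216 ÷ 2 = 1108 remainder 0
1108 ÷ 2 = 554 remainder 0
554 ÷ 2 = 277 remainder 0
277 ÷ 2 = 138 remainder 1
138 ÷ 2 = 69 remainder 0
69 ÷ 2 = 34 remainder 1
34 ÷ 2 = 17 remainder 0
17 ÷ 2 = 8 remainder 1
8 ÷ 2 = 4 remainder 0
4 ÷ 2 = 2 remainder 0
2 ÷ 2 = 1 remainder 0
1 ÷ 2 = 0 remainder 1
Reading remainders bottom to top: 10001010100010111100



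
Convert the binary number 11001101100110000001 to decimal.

Sum of powers of 2 for each 1-bit:
2^0 + 2^7 + 2^8 + 2^11 + 2^12 + 2^14 + 2^15 + 2^18 + 2^19
= 1 + 128 + 256 + 2048 + 4096 + 16384 + 32768 + 262144 + 524288
= 842113



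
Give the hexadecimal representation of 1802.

Using repeated division by 16 (digits 10–15 are A–F):
1802 ÷ 16 = 112 remainder 10 (A)
112 ÷ 16 = 7 remainder 0
7 ÷ 16 = 0 remainder 7
Reading remainders bottom to top: 70A



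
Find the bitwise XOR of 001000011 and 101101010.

XOR: 1 when bits differ
  001000011
^ 101101010
-----------
  100101001
Decimal: 67 ^ 362 = 297



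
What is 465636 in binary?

Using repeated division by 2:
465636 ÷ 2 = 232818 remainder 0
232818 ÷ 2 = 116409 remainder 0
116409 ÷ 2 = 58204 remainder 1
58204 ÷ 2 = 29102 remainder 0
29102 ÷ 2 = 14551 remainder 0
14551 ÷ 2 = 7275 remainder 1
7275 ÷ 2 = 3637 remainder 1
3637 ÷ 2 = 1818 remainder 1
1818 ÷ 2 = 909 remainder 0
909 ÷ 2 = 454 remainder 1
454 ÷ 2 = 227 remainder 0
227 ÷ 2 = 113 remainder 1
113 ÷ 2 = 56 remainder 1
56 ÷ 2 = 28 remainder 0
28 ÷ 2 = 14 remainder 0
14 ÷ 2 = 7 remainder 0
7 ÷ 2 = 3 remainder 1
3 ÷ 2 = 1 remainder 1
1 ÷ 2 = 0 remainder 1
Reading remainders bottom to top: 1110001101011100100



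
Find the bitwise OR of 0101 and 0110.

OR: 1 when either bit is 1
  0101
| 0110
------
  0111
Decimal: 5 | 6 = 7



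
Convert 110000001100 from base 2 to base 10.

Sum of powers of 2 for each 1-bit:
2^2 + 2^3 + 2^10 + 2^11
= 4 + 8 + 1024 + 2048
= 3084



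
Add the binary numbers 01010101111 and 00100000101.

Add column by column from the right: bit + bit + carry-in; write the sum mod 2, carry 1 when the sum is 2 or 3.
carry:  00000011110
        01010101111
+       00100000101
-------------------
       001110110100
(the carry out of the leftmost column, 0, becomes the leading bit)
Decimal check:
  01010101111 = 512 + 128 + 32 + 8 + 4 + 2 + 1 = 687
  00100000101 = 256 + 4 + 1 = 261
  687 + 261 = 948, and 001110110100 = 512 + 256 + 128 + 32 + 16 + 4 = 948 ✓



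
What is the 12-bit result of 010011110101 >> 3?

Original: 010011110101 (decimal 1269)
Shift right by 3 positions
Drop the 3 low bits; fill with zeros on the left
Result: 000010011110 (decimal 158)
Equivalent: 1269 >> 3 = 1269 ÷ 2^3 = 158



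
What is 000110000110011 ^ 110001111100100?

XOR: 1 when bits differ
  000110000110011
^ 110001111100100
-----------------
  110111111010111
Decimal: 3123 ^ 25572 = 28631



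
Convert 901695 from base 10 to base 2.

Using repeated division by 2:
901695 ÷ 2 = 450847 remainder 1
450847 ÷ 2 = 225423 remainder 1
225423 ÷ 2 = 112711 remainder 1
112711 ÷ 2 = 56355 remainder 1
56355 ÷ 2 = 28177 remainder 1
28177 ÷ 2 = 14088 remainder 1
14088 ÷ 2 = 7044 remainder 0
7044 ÷ 2 = 3522 remainder 0
3522 ÷ 2 = 1761 remainder 0
1761 ÷ 2 = 880 remainder 1
880 ÷ 2 = 440 remainder 0
440 ÷ 2 = 220 remainder 0
220 ÷ 2 = 110 remainder 0
110 ÷ 2 = 55 remainder 0
55 ÷ 2 = 27 remainder 1
27 ÷ 2 = 13 remainder 1
13 ÷ 2 = 6 remainder 1
6 ÷ 2 = 3 remainder 0
3 ÷ 2 = 1 remainder 1
1 ÷ 2 = 0 remainder 1
Reading remainders bottom to top: 11011100001000111111



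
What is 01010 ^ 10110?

XOR: 1 when bits differ
  01010
^ 10110
-------
  11100
Decimal: 10 ^ 22 = 28



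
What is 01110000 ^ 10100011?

XOR: 1 when bits differ
  01110000
^ 10100011
----------
  11010011
Decimal: 112 ^ 163 = 211



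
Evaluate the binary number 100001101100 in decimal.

Sum of powers of 2 for each 1-bit:
2^2 + 2^3 + 2^5 + 2^6 + 2^11
= 4 + 8 + 32 + 64 + 2048
= 2156



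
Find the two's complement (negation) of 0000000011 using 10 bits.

Original: 0000000011
Step 1 - Invert all bits: 1111111100
Step 2 - Add 1: 1111111101
Verification: 0000000011 + 1111111101 = 10000000000; discarding the end carry (carry out of the top bit) leaves the 10-bit value 0000000000, as required for x + (-x)



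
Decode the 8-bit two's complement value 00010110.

Binary: 00010110
Sign bit: 0 (non-negative)
Read directly as an unsigned value:
00010110 = 16 + 4 + 2 = 22
Value: 22



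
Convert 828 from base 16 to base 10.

Expand by place value (powers of 16):
828 = 8 × 16^2 + 2 × 16^1 + 8 × 16^0
= 8 × 256 + 2 × 16 + 8 × 1
= 2048 + 32 + 8
= 2088



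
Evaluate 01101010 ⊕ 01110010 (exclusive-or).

XOR: 1 when bits differ
  01101010
^ 01110010
----------
  00011000
Decimal: 106 ^ 114 = 24



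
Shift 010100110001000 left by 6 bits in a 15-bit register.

Original: 010100110001000 (decimal 10632)
Shift left by 6 positions
Append 6 zeros on the right and drop the 6 high bits that overflow the 15-bit width
Result: 110001000000000 (decimal 25088)
Equivalent: 10632 << 6 = 10632 × 2^6 = 680448, truncated to 15 bits = 25088



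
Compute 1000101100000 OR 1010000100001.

OR: 1 when either bit is 1
  1000101100000
| 1010000100001
---------------
  1010101100001
Decimal: 4448 | 5153 = 5473



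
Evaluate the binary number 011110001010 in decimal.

Sum of powers of 2 for each 1-bit:
2^1 + 2^3 + 2^7 + 2^8 + 2^9 + 2^10
= 2 + 8 + 128 + 256 + 512 + 1024
= 1930



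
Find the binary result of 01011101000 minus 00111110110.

Method 1 - Direct subtraction (column by column from the right: bit − bit − borrow-in; if negative, add 2 and borrow 1 from the next column):
borrow: 01111101100
        01011101000
-       00111110110
-------------------
        00011110010

Method 2 - Add two's complement:
Two's complement of 00111110110: invert → 11000001001, add 1 → 11000001010
  01011101000
+ 11000001010
-------------
 100011110010  (end carry out of the top bit = 1)
Discarding the end carry: 00011110010
Decimal check:
  01011101000 = 512 + 128 + 64 + 32 + 8 = 744
  00111110110 = 256 + 128 + 64 + 32 + 16 + 4 + 2 = 502
  744 - 502 = 242, and 00011110010 = 128 + 64 + 32 + 16 + 2 = 242 ✓



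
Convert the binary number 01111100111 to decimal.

Sum of powers of 2 for each 1-bit:
2^0 + 2^1 + 2^2 + 2^5 + 2^6 + 2^7 + 2^8 + 2^9
= 1 + 2 + 4 + 32 + 64 + 128 + 256 + 512
= 999



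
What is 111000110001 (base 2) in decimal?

Sum of powers of 2 for each 1-bit:
2^0 + 2^4 + 2^5 + 2^9 + 2^10 + 2^11
= 1 + 16 + 32 + 512 + 1024 + 2048
= 3633



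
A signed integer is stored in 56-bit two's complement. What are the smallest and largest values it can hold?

For 56-bit two's complement:
Minimum: -2^55 = -36028797018963968
Maximum: 2^55 - 1 = 36028797018963967



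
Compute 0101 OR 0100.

OR: 1 when either bit is 1
  0101
| 0100
------
  0101
Decimal: 5 | 4 = 5



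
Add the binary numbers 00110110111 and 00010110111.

Add column by column from the right: bit + bit + carry-in; write the sum mod 2, carry 1 when the sum is 2 or 3.
carry:  01101101110
        00110110111
+       00010110111
-------------------
       001001101110
(the carry out of the leftmost column, 0, becomes the leading bit)
Decimal check:
  00110110111 = 256 + 128 + 32 + 16 + 4 + 2 + 1 = 439
  00010110111 = 128 + 32 + 16 + 4 + 2 + 1 = 183
  439 + 183 = 622, and 001001101110 = 512 + 64 + 32 + 8 + 4 + 2 = 622 ✓



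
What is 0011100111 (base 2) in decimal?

Sum of powers of 2 for each 1-bit:
2^0 + 2^1 + 2^2 + 2^5 + 2^6 + 2^7
= 1 + 2 + 4 + 32 + 64 + 128
= 231



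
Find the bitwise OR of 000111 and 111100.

OR: 1 when either bit is 1
  000111
| 111100
--------
  111111
Decimal: 7 | 60 = 63



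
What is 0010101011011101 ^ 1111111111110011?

XOR: 1 when bits differ
  0010101011011101
^ 1111111111110011
------------------
  1101010100101110
Decimal: 10973 ^ 65523 = 54574



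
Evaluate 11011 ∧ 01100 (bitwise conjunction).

AND: 1 only when both bits are 1
  11011
& 01100
-------
  01000
Decimal: 27 & 12 = 8



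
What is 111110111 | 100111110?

OR: 1 when either bit is 1
  111110111
| 100111110
-----------
  111111111
Decimal: 503 | 318 = 511



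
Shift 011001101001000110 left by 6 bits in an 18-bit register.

Original: 011001101001000110 (decimal 105030)
Shift left by 6 positions
Append 6 zeros on the right and drop the 6 high bits that overflow the 18-bit width
Result: 101001000110000000 (decimal 168320)
Equivalent: 105030 << 6 = 105030 × 2^6 = 6721920, truncated to 18 bits = 168320



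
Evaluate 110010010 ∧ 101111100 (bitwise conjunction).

AND: 1 only when both bits are 1
  110010010
& 101111100
-----------
  100010000
Decimal: 402 & 380 = 272



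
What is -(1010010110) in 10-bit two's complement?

Original (sign bit 1, negative): 1010010110
Step 1 - Invert all bits: 0101101001
Step 2 - Add 1: 0101101010
Verification: 1010010110 + 0101101010 = 10000000000; discarding the end carry (carry out of the top bit) leaves the 10-bit value 0000000000, as required for x + (-x)



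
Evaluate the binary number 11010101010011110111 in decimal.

Sum of powers of 2 for each 1-bit:
2^0 + 2^1 + 2^2 + 2^4 + 2^5 + 2^6 + 2^7 + 2^10 + 2^12 + 2^14 + 2^16 + 2^18 + 2^19
= 1 + 2 + 4 + 16 + 32 + 64 + 128 + 1024 + 4096 + 16384 + 65536 + 262144 + 524288
= 873719



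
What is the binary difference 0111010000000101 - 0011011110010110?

Method 1 - Direct subtraction (column by column from the right: bit − bit − borrow-in; if negative, add 2 and borrow 1 from the next column):
borrow: 0111111111111100
        0111010000000101
-       0011011110010110
------------------------
        0011110001101111

Method 2 - Add two's complement:
Two's complement of 0011011110010110: invert → 1100100001101001, add 1 → 1100100001101010
  0111010000000101
+ 1100100001101010
------------------
 10011110001101111  (end carry out of the top bit = 1)
Discarding the end carry: 0011110001101111
Decimal check:
  0111010000000101 = 16384 + 8192 + 4096 + 1024 + 4 + 1 = 29701
  0011011110010110 = 8192 + 4096 + 1024 + 512 + 256 + 128 + 16 + 4 + 2 = 14230
  29701 - 14230 = 15471, and 0011110001101111 = 8192 + 4096 + 2048 + 1024 + 64 + 32 + 8 + 4 + 2 + 1 = 15471 ✓



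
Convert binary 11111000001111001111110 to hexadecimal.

Group into 4-bit nibbles from right:
  0111 = 7
  1100 = C
  0001 = 1
  1110 = E
  0111 = 7
  1110 = E
Result: 7C1E7E



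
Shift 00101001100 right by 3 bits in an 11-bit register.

Original: 00101001100 (decimal 332)
Shift right by 3 positions
Drop the 3 low bits; fill with zeros on the left
Result: 00000101001 (decimal 41)
Equivalent: 332 >> 3 = 332 ÷ 2^3 = 41



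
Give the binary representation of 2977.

Using repeated division by 2:
2977 ÷ 2 = 1488 remainder 1
1488 ÷ 2 = 744 remainder 0
744 ÷ 2 = 372 remainder 0
372 ÷ 2 = 186 remainder 0
186 ÷ 2 = 93 remainder 0
93 ÷ 2 = 46 remainder 1
46 ÷ 2 = 23 remainder 0
23 ÷ 2 = 11 remainder 1
11 ÷ 2 = 5 remainder 1
5 ÷ 2 = 2 remainder 1
2 ÷ 2 = 1 remainder 0
1 ÷ 2 = 0 remainder 1
Reading remainders bottom to top: 101110100001



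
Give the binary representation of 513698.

Using repeated division by 2:
513698 ÷ 2 = 256849 remainder 0
256849 ÷ 2 = 128424 remainder 1
128424 ÷ 2 = 64212 remainder 0
64212 ÷ 2 = 32106 remainder 0
32106 ÷ 2 = 16053 remainder 0
16053 ÷ 2 = 8026 remainder 1
8026 ÷ 2 = 4013 remainder 0
4013 ÷ 2 = 2006 remainder 1
2006 ÷ 2 = 1003 remainder 0
1003 ÷ 2 = 501 remainder 1
501 ÷ 2 = 250 remainder 1
250 ÷ 2 = 125 remainder 0
125 ÷ 2 = 62 remainder 1
62 ÷ 2 = 31 remainder 0
31 ÷ 2 = 15 remainder 1
15 ÷ 2 = 7 remainder 1
7 ÷ 2 = 3 remainder 1
3 ÷ 2 = 1 remainder 1
1 ÷ 2 = 0 remainder 1
Reading remainders bottom to top: 1111101011010100010



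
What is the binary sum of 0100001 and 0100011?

Add column by column from the right: bit + bit + carry-in; write the sum mod 2, carry 1 when the sum is 2 or 3.
carry:  1000110
        0100001
+       0100011
---------------
       01000100
(the carry out of the leftmost column, 0, becomes the leading bit)
Decimal check:
  0100001 = 32 + 1 = 33
  0100011 = 32 + 2 + 1 = 35
  33 + 35 = 68, and 01000100 = 64 + 4 = 68 ✓



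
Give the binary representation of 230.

Using repeated division by 2:
230 ÷ 2 = 115 remainder 0
115 ÷ 2 = 57 remainder 1
57 ÷ 2 = 28 remainder 1
28 ÷ 2 = 14 remainder 0
14 ÷ 2 = 7 remainder 0
7 ÷ 2 = 3 remainder 1
3 ÷ 2 = 1 remainder 1
1 ÷ 2 = 0 remainder 1
Reading remainders bottom to top: 11100110



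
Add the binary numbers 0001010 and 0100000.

Add column by column from the right: bit + bit + carry-in; write the sum mod 2, carry 1 when the sum is 2 or 3.
carry:  0000000
        0001010
+       0100000
---------------
       00101010
(the carry out of the leftmost column, 0, becomes the leading bit)
Decimal check:
  0001010 = 8 + 2 = 10
  0100000 = 32
  10 + 32 = 42, and 00101010 = 32 + 8 + 2 = 42 ✓



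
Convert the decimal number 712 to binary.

Using repeated division by 2:
712 ÷ 2 = 356 remainder 0
356 ÷ 2 = 178 remainder 0
178 ÷ 2 = 89 remainder 0
89 ÷ 2 = 44 remainder 1
44 ÷ 2 = 22 remainder 0
22 ÷ 2 = 11 remainder 0
11 ÷ 2 = 5 remainder 1
5 ÷ 2 = 2 remainder 1
2 ÷ 2 = 1 remainder 0
1 ÷ 2 = 0 remainder 1
Reading remainders bottom to top: 1011001000



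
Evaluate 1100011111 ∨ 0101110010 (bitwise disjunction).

OR: 1 when either bit is 1
  1100011111
| 0101110010
------------
  1101111111
Decimal: 799 | 370 = 895



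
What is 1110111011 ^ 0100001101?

XOR: 1 when bits differ
  1110111011
^ 0100001101
------------
  1010110110
Decimal: 955 ^ 269 = 694



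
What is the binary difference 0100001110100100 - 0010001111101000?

Method 1 - Direct subtraction (column by column from the right: bit − bit − borrow-in; if negative, add 2 and borrow 1 from the next column):
borrow: 0111111111110000
        0100001110100100
-       0010001111101000
------------------------
        0001111110111100

Method 2 - Add two's complement:
Two's complement of 0010001111101000: invert → 1101110000010111, add 1 → 1101110000011000
  0100001110100100
+ 1101110000011000
------------------
 10001111110111100  (end carry out of the top bit = 1)
Discarding the end carry: 0001111110111100
Decimal check:
  0100001110100100 = 16384 + 512 + 256 + 128 + 32 + 4 = 17316
  0010001111101000 = 8192 + 512 + 256 + 128 + 64 + 32 + 8 = 9192
  17316 - 9192 = 8124, and 0001111110111100 = 4096 + 2048 + 1024 + 512 + 256 + 128 + 32 + 16 + 8 + 4 = 8124 ✓



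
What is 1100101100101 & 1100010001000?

AND: 1 only when both bits are 1
  1100101100101
& 1100010001000
---------------
  1100000000000
Decimal: 6501 & 6280 = 6144



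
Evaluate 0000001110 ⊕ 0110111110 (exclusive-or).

XOR: 1 when bits differ
  0000001110
^ 0110111110
------------
  0110110000
Decimal: 14 ^ 446 = 432



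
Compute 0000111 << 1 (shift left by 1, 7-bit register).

Original: 0000111 (decimal 7)
Shift left by 1 position
Append 1 zero on the right
Result: 0001110 (decimal 14)
Equivalent: 7 << 1 = 7 × 2^1 = 14



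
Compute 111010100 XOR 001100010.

XOR: 1 when bits differ
  111010100
^ 001100010
-----------
  110110110
Decimal: 468 ^ 98 = 438



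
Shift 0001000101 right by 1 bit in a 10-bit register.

Original: 0001000101 (decimal 69)
Shift right by 1 position
Drop the 1 low bit; fill with zero on the left
Result: 0000100010 (decimal 34)
Equivalent: 69 >> 1 = 69 ÷ 2^1 = 34



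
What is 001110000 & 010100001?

AND: 1 only when both bits are 1
  001110000
& 010100001
-----------
  000100000
Decimal: 112 & 161 = 32



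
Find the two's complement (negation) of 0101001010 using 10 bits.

Original: 0101001010
Step 1 - Invert all bits: 1010110101
Step 2 - Add 1: 1010110110
Verification: 0101001010 + 1010110110 = 10000000000; discarding the end carry (carry out of the top bit) leaves the 10-bit value 0000000000, as required for x + (-x)



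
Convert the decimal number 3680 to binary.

Using repeated division by 2:
3680 ÷ 2 = 1840 remainder 0
1840 ÷ 2 = 920 remainder 0
920 ÷ 2 = 460 remainder 0
460 ÷ 2 = 230 remainder 0
230 ÷ 2 = 115 remainder 0
115 ÷ 2 = 57 remainder 1
57 ÷ 2 = 28 remainder 1
28 ÷ 2 = 14 remainder 0
14 ÷ 2 = 7 remainder 0
7 ÷ 2 = 3 remainder 1
3 ÷ 2 = 1 remainder 1
1 ÷ 2 = 0 remainder 1
Reading remainders bottom to top: 111001100000



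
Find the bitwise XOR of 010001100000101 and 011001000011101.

XOR: 1 when bits differ
  010001100000101
^ 011001000011101
-----------------
  001000100011000
Decimal: 8965 ^ 12829 = 4376



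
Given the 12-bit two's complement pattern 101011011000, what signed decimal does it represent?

Binary: 101011011000
Sign bit: 1 (negative)
Invert: 010100100111
Add 1:  010100101000
Magnitude: 010100101000 = 1024 + 256 + 32 + 8 = 1320
Value: -1320



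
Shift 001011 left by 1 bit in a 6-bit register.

Original: 001011 (decimal 11)
Shift left by 1 position
Append 1 zero on the right
Result: 010110 (decimal 22)
Equivalent: 11 << 1 = 11 × 2^1 = 22



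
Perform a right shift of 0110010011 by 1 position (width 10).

Original: 0110010011 (decimal 403)
Shift right by 1 position
Drop the 1 low bit; fill with zero on the left
Result: 0011001001 (decimal 201)
Equivalent: 403 >> 1 = 403 ÷ 2^1 = 201



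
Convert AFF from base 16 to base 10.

Expand by place value (powers of 16):
Digit values: A = 10, F = 15
AFF = 10 × 16^2 + 15 × 16^1 + 15 × 16^0
= 10 × 256 + 15 × 16 + 15 × 1
= 2560 + 240 + 15
= 2815



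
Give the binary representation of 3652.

Using repeated division by 2:
3652 ÷ 2 = 1826 remainder 0
1826 ÷ 2 = 913 remainder 0
913 ÷ 2 = 456 remainder 1
456 ÷ 2 = 228 remainder 0
228 ÷ 2 = 114 remainder 0
114 ÷ 2 = 57 remainder 0
57 ÷ 2 = 28 remainder 1
28 ÷ 2 = 14 remainder 0
14 ÷ 2 = 7 remainder 0
7 ÷ 2 = 3 remainder 1
3 ÷ 2 = 1 remainder 1
1 ÷ 2 = 0 remainder 1
Reading remainders bottom to top: 111001000100



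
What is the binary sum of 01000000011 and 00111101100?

Add column by column from the right: bit + bit + carry-in; write the sum mod 2, carry 1 when the sum is 2 or 3.
carry:  00000000000
        01000000011
+       00111101100
-------------------
       001111101111
(the carry out of the leftmost column, 0, becomes the leading bit)
Decimal check:
  01000000011 = 512 + 2 + 1 = 515
  00111101100 = 256 + 128 + 64 + 32 + 8 + 4 = 492
  515 + 492 = 1007, and 001111101111 = 512 + 256 + 128 + 64 + 32 + 8 + 4 + 2 + 1 = 1007 ✓



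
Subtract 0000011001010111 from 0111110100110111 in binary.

Method 1 - Direct subtraction (column by column from the right: bit − bit − borrow-in; if negative, add 2 and borrow 1 from the next column):
borrow: 0000110110000000
        0111110100110111
-       0000011001010111
------------------------
        0111011011100000

Method 2 - Add two's complement:
Two's complement of 0000011001010111: invert → 1111100110101000, add 1 → 1111100110101001
  0111110100110111
+ 1111100110101001
------------------
 10111011011100000  (end carry out of the top bit = 1)
Discarding the end carry: 0111011011100000
Decimal check:
  0111110100110111 = 16384 + 8192 + 4096 + 2048 + 1024 + 256 + 32 + 16 + 4 + 2 + 1 = 32055
  0000011001010111 = 1024 + 512 + 64 + 16 + 4 + 2 + 1 = 1623
  32055 - 1623 = 30432, and 0111011011100000 = 16384 + 8192 + 4096 + 1024 + 512 + 128 + 64 + 32 = 30432 ✓



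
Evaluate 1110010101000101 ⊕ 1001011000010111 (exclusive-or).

XOR: 1 when bits differ
  1110010101000101
^ 1001011000010111
------------------
  0111001101010010
Decimal: 58693 ^ 38423 = 29522



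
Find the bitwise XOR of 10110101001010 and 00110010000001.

XOR: 1 when bits differ
  10110101001010
^ 00110010000001
----------------
  10000111001011
Decimal: 11594 ^ 3201 = 8651



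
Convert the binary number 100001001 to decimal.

Sum of powers of 2 for each 1-bit:
2^0 + 2^3 + 2^8
= 1 + 8 + 256
= 265



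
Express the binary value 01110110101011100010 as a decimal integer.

Sum of powers of 2 for each 1-bit:
2^1 + 2^5 + 2^6 + 2^7 + 2^9 + 2^11 + 2^13 + 2^14 + 2^16 + 2^17 + 2^18
= 2 + 32 + 64 + 128 + 512 + 2048 + 8192 + 16384 + 65536 + 131072 + 262144
= 486114



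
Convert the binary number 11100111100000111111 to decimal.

Sum of powers of 2 for each 1-bit:
2^0 + 2^1 + 2^2 + 2^3 + 2^4 + 2^5 + 2^11 + 2^12 + 2^13 + 2^14 + 2^17 + 2^18 + 2^19
= 1 + 2 + 4 + 8 + 16 + 32 + 2048 + 4096 + 8192 + 16384 + 131072 + 262144 + 524288
= 948287



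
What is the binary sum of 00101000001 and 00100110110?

Add column by column from the right: bit + bit + carry-in; write the sum mod 2, carry 1 when the sum is 2 or 3.
carry:  01000000000
        00101000001
+       00100110110
-------------------
       001001110111
(the carry out of the leftmost column, 0, becomes the leading bit)
Decimal check:
  00101000001 = 256 + 64 + 1 = 321
  00100110110 = 256 + 32 + 16 + 4 + 2 = 310
  321 + 310 = 631, and 001001110111 = 512 + 64 + 32 + 16 + 4 + 2 + 1 = 631 ✓



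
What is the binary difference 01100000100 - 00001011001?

Method 1 - Direct subtraction (column by column from the right: bit − bit − borrow-in; if negative, add 2 and borrow 1 from the next column):
borrow: 00111110110
        01100000100
-       00001011001
-------------------
        01010101011

Method 2 - Add two's complement:
Two's complement of 00001011001: invert → 11110100110, add 1 → 11110100111
  01100000100
+ 11110100111
-------------
 101010101011  (end carry out of the top bit = 1)
Discarding the end carry: 01010101011
Decimal check:
  01100000100 = 512 + 256 + 4 = 772
  00001011001 = 64 + 16 + 8 + 1 = 89
  772 - 89 = 683, and 01010101011 = 512 + 128 + 32 + 8 + 2 + 1 = 683 ✓



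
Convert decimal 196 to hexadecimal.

Using repeated division by 16 (digits 10–15 are A–F):
196 ÷ 16 = 12 remainder 4
12 ÷ 16 = 0 remainder 12 (C)
Reading remainders bottom to top: C4



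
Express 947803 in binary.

Using repeated division by 2:
947803 ÷ 2 = 473901 remainder 1
473901 ÷ 2 = 236950 remainder 1
236950 ÷ 2 = 118475 remainder 0
118475 ÷ 2 = 59237 remainder 1
59237 ÷ 2 = 29618 remainder 1
29618 ÷ 2 = 14809 remainder 0
14809 ÷ 2 = 7404 remainder 1
7404 ÷ 2 = 3702 remainder 0
3702 ÷ 2 = 1851 remainder 0
1851 ÷ 2 = 925 remainder 1
925 ÷ 2 = 462 remainder 1
462 ÷ 2 = 231 remainder 0
231 ÷ 2 = 115 remainder 1
115 ÷ 2 = 57 remainder 1
57 ÷ 2 = 28 remainder 1
28 ÷ 2 = 14 remainder 0
14 ÷ 2 = 7 remainder 0
7 ÷ 2 = 3 remainder 1
3 ÷ 2 = 1 remainder 1
1 ÷ 2 = 0 remainder 1
Reading remainders bottom to top: 11100111011001011011



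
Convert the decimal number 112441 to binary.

Using repeated division by 2:
112441 ÷ 2 = 56220 remainder 1
56220 ÷ 2 = 28110 remainder 0
28110 ÷ 2 = 14055 remainder 0
14055 ÷ 2 = 7027 remainder 1
7027 ÷ 2 = 3513 remainder 1
3513 ÷ 2 = 1756 remainder 1
1756 ÷ 2 = 878 remainder 0
878 ÷ 2 = 439 remainder 0
439 ÷ 2 = 219 remainder 1
219 ÷ 2 = 109 remainder 1
109 ÷ 2 = 54 remainder 1
54 ÷ 2 = 27 remainder 0
27 ÷ 2 = 13 remainder 1
13 ÷ 2 = 6 remainder 1
6 ÷ 2 = 3 remainder 0
3 ÷ 2 = 1 remainder 1
1 ÷ 2 = 0 remainder 1
Reading remainders bottom to top: 11011011100111001



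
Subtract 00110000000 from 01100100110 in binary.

Method 1 - Direct subtraction (column by column from the right: bit − bit − borrow-in; if negative, add 2 and borrow 1 from the next column):
borrow: 01100000000
        01100100110
-       00110000000
-------------------
        00110100110

Method 2 - Add two's complement:
Two's complement of 00110000000: invert → 11001111111, add 1 → 11010000000
  01100100110
+ 11010000000
-------------
 100110100110  (end carry out of the top bit = 1)
Discarding the end carry: 00110100110
Decimal check:
  01100100110 = 512 + 256 + 32 + 4 + 2 = 806
  00110000000 = 256 + 128 = 384
  806 - 384 = 422, and 00110100110 = 256 + 128 + 32 + 4 + 2 = 422 ✓



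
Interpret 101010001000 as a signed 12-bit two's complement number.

Binary: 101010001000
Sign bit: 1 (negative)
Invert: 010101110111
Add 1:  010101111000
Magnitude: 010101111000 = 1024 + 256 + 64 + 32 + 16 + 8 = 1400
Value: -1400



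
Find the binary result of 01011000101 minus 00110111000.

Method 1 - Direct subtraction (column by column from the right: bit − bit − borrow-in; if negative, add 2 and borrow 1 from the next column):
borrow: 01001110000
        01011000101
-       00110111000
-------------------
        00100001101

Method 2 - Add two's complement:
Two's complement of 00110111000: invert → 11001000111, add 1 → 11001001000
  01011000101
+ 11001001000
-------------
 100100001101  (end carry out of the top bit = 1)
Discarding the end carry: 00100001101
Decimal check:
  01011000101 = 512 + 128 + 64 + 4 + 1 = 709
  00110111000 = 256 + 128 + 32 + 16 + 8 = 440
  709 - 440 = 269, and 00100001101 = 256 + 8 + 4 + 1 = 269 ✓



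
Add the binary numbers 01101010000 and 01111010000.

Add column by column from the right: bit + bit + carry-in; write the sum mod 2, carry 1 when the sum is 2 or 3.
carry:  11110100000
        01101010000
+       01111010000
-------------------
       011100100000
(the carry out of the leftmost column, 0, becomes the leading bit)
Decimal check:
  01101010000 = 512 + 256 + 64 + 16 = 848
  01111010000 = 512 + 256 + 128 + 64 + 16 = 976
  848 + 976 = 1824, and 011100100000 = 1024 + 512 + 256 + 32 = 1824 ✓



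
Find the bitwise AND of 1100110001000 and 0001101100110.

AND: 1 only when both bits are 1
  1100110001000
& 0001101100110
---------------
  0000100000000
Decimal: 6536 & 870 = 256



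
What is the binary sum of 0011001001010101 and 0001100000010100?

Add column by column from the right: bit + bit + carry-in; write the sum mod 2, carry 1 when the sum is 2 or 3.
carry:  0110000000101000
        0011001001010101
+       0001100000010100
------------------------
       00100101001101001
(the carry out of the leftmost column, 0, becomes the leading bit)
Decimal check:
  0011001001010101 = 8192 + 4096 + 512 + 64 + 16 + 4 + 1 = 12885
  0001100000010100 = 4096 + 2048 + 16 + 4 = 6164
  12885 + 6164 = 19049, and 00100101001101001 = 16384 + 2048 + 512 + 64 + 32 + 8 + 1 = 19049 ✓



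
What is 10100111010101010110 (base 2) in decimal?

Sum of powers of 2 for each 1-bit:
2^1 + 2^2 + 2^4 + 2^6 + 2^8 + 2^10 + 2^12 + 2^13 + 2^14 + 2^17 + 2^19
= 2 + 4 + 16 + 64 + 256 + 1024 + 4096 + 8192 + 16384 + 131072 + 524288
= 685398



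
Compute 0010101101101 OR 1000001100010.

OR: 1 when either bit is 1
  0010101101101
| 1000001100010
---------------
  1010101101111
Decimal: 1389 | 4194 = 5487



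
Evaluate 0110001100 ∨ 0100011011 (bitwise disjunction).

OR: 1 when either bit is 1
  0110001100
| 0100011011
------------
  0110011111
Decimal: 396 | 283 = 415



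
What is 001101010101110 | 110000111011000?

OR: 1 when either bit is 1
  001101010101110
| 110000111011000
-----------------
  111101111111110
Decimal: 6830 | 25048 = 31742



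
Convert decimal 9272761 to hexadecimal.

Using repeated division by 16 (digits 10–15 are A–F):
9272761 ÷ 16 = 579547 remainder 9
579547 ÷ 16 = 36221 remainder 11 (B)
36221 ÷ 16 = 2263 remainder 13 (D)
2263 ÷ 16 = 141 remainder 7
141 ÷ 16 = 8 remainder 13 (D)
8 ÷ 16 = 0 remainder 8
Reading remainders bottom to top: 8D7DB9



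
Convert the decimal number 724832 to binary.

Using repeated division by 2:
724832 ÷ 2 = 362416 remainder 0
362416 ÷ 2 = 181208 remainder 0
181208 ÷ 2 = 90604 remainder 0
90604 ÷ 2 = 45302 remainder 0
45302 ÷ 2 = 22651 remainder 0
22651 ÷ 2 = 11325 remainder 1
11325 ÷ 2 = 5662 remainder 1
5662 ÷ 2 = 2831 remainder 0
2831 ÷ 2 = 1415 remainder 1
1415 ÷ 2 = 707 remainder 1
707 ÷ 2 = 353 remainder 1
353 ÷ 2 = 176 remainder 1
176 ÷ 2 = 88 remainder 0
88 ÷ 2 = 44 remainder 0
44 ÷ 2 = 22 remainder 0
22 ÷ 2 = 11 remainder 0
11 ÷ 2 = 5 remainder 1
5 ÷ 2 = 2 remainder 1
2 ÷ 2 = 1 remainder 0
1 ÷ 2 = 0 remainder 1
Reading remainders bottom to top: 10110000111101100000



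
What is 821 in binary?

Using repeated division by 2:
821 ÷ 2 = 410 remainder 1
410 ÷ 2 = 205 remainder 0
205 ÷ 2 = 102 remainder 1
102 ÷ 2 = 51 remainder 0
51 ÷ 2 = 25 remainder 1
25 ÷ 2 = 12 remainder 1
12 ÷ 2 = 6 remainder 0
6 ÷ 2 = 3 remainder 0
3 ÷ 2 = 1 remainder 1
1 ÷ 2 = 0 remainder 1
Reading remainders bottom to top: 1100110101



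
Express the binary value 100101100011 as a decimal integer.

Sum of powers of 2 for each 1-bit:
2^0 + 2^1 + 2^5 + 2^6 + 2^8 + 2^11
= 1 + 2 + 32 + 64 + 256 + 2048
= 2403



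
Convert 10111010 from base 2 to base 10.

Sum of powers of 2 for each 1-bit:
2^1 + 2^3 + 2^4 + 2^5 + 2^7
= 2 + 8 + 16 + 32 + 128
= 186



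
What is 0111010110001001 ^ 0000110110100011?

XOR: 1 when bits differ
  0111010110001001
^ 0000110110100011
------------------
  0111100000101010
Decimal: 30089 ^ 3491 = 30762



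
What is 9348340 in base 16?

Using repeated division by 16 (digits 10–15 are A–F):
9348340 ÷ 16 = 584271 remainder 4
584271 ÷ 16 = 36516 remainder 15 (F)
36516 ÷ 16 = 2282 remainder 4
2282 ÷ 16 = 142 remainder 10 (A)
142 ÷ 16 = 8 remainder 14 (E)
8 ÷ 16 = 0 remainder 8
Reading remainders bottom to top: 8EA4F4



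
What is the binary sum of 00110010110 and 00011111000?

Add column by column from the right: bit + bit + carry-in; write the sum mod 2, carry 1 when the sum is 2 or 3.
carry:  01111100000
        00110010110
+       00011111000
-------------------
       001010001110
(the carry out of the leftmost column, 0, becomes the leading bit)
Decimal check:
  00110010110 = 256 + 128 + 16 + 4 + 2 = 406
  00011111000 = 128 + 64 + 32 + 16 + 8 = 248
  406 + 248 = 654, and 001010001110 = 512 + 128 + 8 + 4 + 2 = 654 ✓



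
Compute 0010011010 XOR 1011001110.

XOR: 1 when bits differ
  0010011010
^ 1011001110
------------
  1001010100
Decimal: 154 ^ 718 = 596



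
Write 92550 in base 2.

Using repeated division by 2:
92550 ÷ 2 = 46275 remainder 0
46275 ÷ 2 = 23137 remainder 1
23137 ÷ 2 = 11568 remainder 1
11568 ÷ 2 = 5784 remainder 0
5784 ÷ 2 = 2892 remainder 0
2892 ÷ 2 = 1446 remainder 0
1446 ÷ 2 = 723 remainder 0
723 ÷ 2 = 361 remainder 1
361 ÷ 2 = 180 remainder 1
180 ÷ 2 = 90 remainder 0
90 ÷ 2 = 45 remainder 0
45 ÷ 2 = 22 remainder 1
22 ÷ 2 = 11 remainder 0
11 ÷ 2 = 5 remainder 1
5 ÷ 2 = 2 remainder 1
2 ÷ 2 = 1 remainder 0
1 ÷ 2 = 0 remainder 1
Reading remainders bottom to top: 10110100110000110



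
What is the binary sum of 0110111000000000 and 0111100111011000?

Add column by column from the right: bit + bit + carry-in; write the sum mod 2, carry 1 when the sum is 2 or 3.
carry:  1111000000000000
        0110111000000000
+       0111100111011000
------------------------
       01110011111011000
(the carry out of the leftmost column, 0, becomes the leading bit)
Decimal check:
  0110111000000000 = 16384 + 8192 + 2048 + 1024 + 512 = 28160
  0111100111011000 = 16384 + 8192 + 4096 + 2048 + 256 + 128 + 64 + 16 + 8 = 31192
  28160 + 31192 = 59352, and 01110011111011000 = 32768 + 16384 + 8192 + 1024 + 512 + 256 + 128 + 64 + 16 + 8 = 59352 ✓



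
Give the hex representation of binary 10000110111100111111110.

Group into 4-bit nibbles from right:
  0100 = 4
  0011 = 3
  0111 = 7
  1001 = 9
  1111 = F
  1110 = E
Result: 4379FE



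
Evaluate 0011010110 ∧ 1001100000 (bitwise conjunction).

AND: 1 only when both bits are 1
  0011010110
& 1001100000
------------
  0001000000
Decimal: 214 & 608 = 64



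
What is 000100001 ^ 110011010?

XOR: 1 when bits differ
  000100001
^ 110011010
-----------
  110111011
Decimal: 33 ^ 410 = 443



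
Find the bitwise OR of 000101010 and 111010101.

OR: 1 when either bit is 1
  000101010
| 111010101
-----------
  111111111
Decimal: 42 | 469 = 511



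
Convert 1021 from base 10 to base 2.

Using repeated division by 2:
1021 ÷ 2 = 510 remainder 1
510 ÷ 2 = 255 remainder 0
255 ÷ 2 = 127 remainder 1
127 ÷ 2 = 63 remainder 1
63 ÷ 2 = 31 remainder 1
31 ÷ 2 = 15 remainder 1
15 ÷ 2 = 7 remainder 1
7 ÷ 2 = 3 remainder 1
3 ÷ 2 = 1 remainder 1
1 ÷ 2 = 0 remainder 1
Reading remainders bottom to top: 1111111101



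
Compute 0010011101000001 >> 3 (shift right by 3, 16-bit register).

Original: 0010011101000001 (decimal 10049)
Shift right by 3 positions
Drop the 3 low bits; fill with zeros on the left
Result: 0000010011101000 (decimal 1256)
Equivalent: 10049 >> 3 = 10049 ÷ 2^3 = 1256



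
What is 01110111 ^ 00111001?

XOR: 1 when bits differ
  01110111
^ 00111001
----------
  01001110
Decimal: 119 ^ 57 = 78



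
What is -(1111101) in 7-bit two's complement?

Original (sign bit 1, negative): 1111101
Step 1 - Invert all bits: 0000010
Step 2 - Add 1: 0000011
Verification: 1111101 + 0000011 = 10000000; discarding the end carry (carry out of the top bit) leaves the 7-bit value 0000000, as required for x + (-x)



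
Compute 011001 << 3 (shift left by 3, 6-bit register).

Original: 011001 (decimal 25)
Shift left by 3 positions
Append 3 zeros on the right and drop the 3 high bits that overflow the 6-bit width
Result: 001000 (decimal 8)
Equivalent: 25 << 3 = 25 × 2^3 = 200, truncated to 6 bits = 8



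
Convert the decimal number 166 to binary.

Using repeated division by 2:
166 ÷ 2 = 83 remainder 0
83 ÷ 2 = 41 remainder 1
41 ÷ 2 = 20 remainder 1
20 ÷ 2 = 10 remainder 0
10 ÷ 2 = 5 remainder 0
5 ÷ 2 = 2 remainder 1
2 ÷ 2 = 1 remainder 0
1 ÷ 2 = 0 remainder 1
Reading remainders bottom to top: 10100110



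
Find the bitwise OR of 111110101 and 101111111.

OR: 1 when either bit is 1
  111110101
| 101111111
-----------
  111111111
Decimal: 501 | 383 = 511



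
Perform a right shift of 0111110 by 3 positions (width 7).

Original: 0111110 (decimal 62)
Shift right by 3 positions
Drop the 3 low bits; fill with zeros on the left
Result: 0000111 (decimal 7)
Equivalent: 62 >> 3 = 62 ÷ 2^3 = 7



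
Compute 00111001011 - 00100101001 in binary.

Method 1 - Direct subtraction (column by column from the right: bit − bit − borrow-in; if negative, add 2 and borrow 1 from the next column):
borrow: 00001000000
        00111001011
-       00100101001
-------------------
        00010100010

Method 2 - Add two's complement:
Two's complement of 00100101001: invert → 11011010110, add 1 → 11011010111
  00111001011
+ 11011010111
-------------
 100010100010  (end carry out of the top bit = 1)
Discarding the end carry: 00010100010
Decimal check:
  00111001011 = 256 + 128 + 64 + 8 + 2 + 1 = 459
  00100101001 = 256 + 32 + 8 + 1 = 297
  459 - 297 = 162, and 00010100010 = 128 + 32 + 2 = 162 ✓



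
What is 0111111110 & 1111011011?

AND: 1 only when both bits are 1
  0111111110
& 1111011011
------------
  0111011010
Decimal: 510 & 987 = 474



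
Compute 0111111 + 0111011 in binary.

Add column by column from the right: bit + bit + carry-in; write the sum mod 2, carry 1 when the sum is 2 or 3.
carry:  1111110
        0111111
+       0111011
---------------
       01111010
(the carry out of the leftmost column, 0, becomes the leading bit)
Decimal check:
  0111111 = 32 + 16 + 8 + 4 + 2 + 1 = 63
  0111011 = 32 + 16 + 8 + 2 + 1 = 59
  63 + 59 = 122, and 01111010 = 64 + 32 + 16 + 8 + 2 = 122 ✓



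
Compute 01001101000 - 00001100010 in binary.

Method 1 - Direct subtraction (column by column from the right: bit − bit − borrow-in; if negative, add 2 and borrow 1 from the next column):
borrow: 00000001100
        01001101000
-       00001100010
-------------------
        01000000110

Method 2 - Add two's complement:
Two's complement of 00001100010: invert → 11110011101, add 1 → 11110011110
  01001101000
+ 11110011110
-------------
 101000000110  (end carry out of the top bit = 1)
Discarding the end carry: 01000000110
Decimal check:
  01001101000 = 512 + 64 + 32 + 8 = 616
  00001100010 = 64 + 32 + 2 = 98
  616 - 98 = 518, and 01000000110 = 512 + 4 + 2 = 518 ✓



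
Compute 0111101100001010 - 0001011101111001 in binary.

Method 1 - Direct subtraction (column by column from the right: bit − bit − borrow-in; if negative, add 2 and borrow 1 from the next column):
borrow: 0000111111100010
        0111101100001010
-       0001011101111001
------------------------
        0110001110010001

Method 2 - Add two's complement:
Two's complement of 0001011101111001: invert → 1110100010000110, add 1 → 1110100010000111
  0111101100001010
+ 1110100010000111
------------------
 10110001110010001  (end carry out of the top bit = 1)
Discarding the end carry: 0110001110010001
Decimal check:
  0111101100001010 = 16384 + 8192 + 4096 + 2048 + 512 + 256 + 8 + 2 = 31498
  0001011101111001 = 4096 + 1024 + 512 + 256 + 64 + 32 + 16 + 8 + 1 = 6009
  31498 - 6009 = 25489, and 0110001110010001 = 16384 + 8192 + 512 + 256 + 128 + 16 + 1 = 25489 ✓



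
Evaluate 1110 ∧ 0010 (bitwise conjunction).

AND: 1 only when both bits are 1
  1110
& 0010
------
  0010
Decimal: 14 & 2 = 2



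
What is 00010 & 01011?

AND: 1 only when both bits are 1
  00010
& 01011
-------
  00010
Decimal: 2 & 11 = 2



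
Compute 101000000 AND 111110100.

AND: 1 only when both bits are 1
  101000000
& 111110100
-----------
  101000000
Decimal: 320 & 500 = 320



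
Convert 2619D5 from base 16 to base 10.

Expand by place value (powers of 16):
Digit values: D = 13
2619D5 = 2 × 16^5 + 6 × 16^4 + 1 × 16^3 + 9 × 16^2 + 13 × 16^1 + 5 × 16^0
= 2 × 1048576 + 6 × 65536 + 1 × 4096 + 9 × 256 + 13 × 16 + 5 × 1
= 2097152 + 393216 + 4096 + 2304 + 208 + 5
= 2496981



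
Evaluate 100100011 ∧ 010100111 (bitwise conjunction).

AND: 1 only when both bits are 1
  100100011
& 010100111
-----------
  000100011
Decimal: 291 & 167 = 35

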